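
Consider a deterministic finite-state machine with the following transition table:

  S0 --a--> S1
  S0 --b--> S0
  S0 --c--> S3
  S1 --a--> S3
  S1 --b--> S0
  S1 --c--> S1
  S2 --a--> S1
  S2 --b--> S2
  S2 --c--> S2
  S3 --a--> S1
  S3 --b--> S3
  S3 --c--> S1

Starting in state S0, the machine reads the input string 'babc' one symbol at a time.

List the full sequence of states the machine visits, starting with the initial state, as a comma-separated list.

Start: S0
  read 'b': S0 --b--> S0
  read 'a': S0 --a--> S1
  read 'b': S1 --b--> S0
  read 'c': S0 --c--> S3

Answer: S0, S0, S1, S0, S3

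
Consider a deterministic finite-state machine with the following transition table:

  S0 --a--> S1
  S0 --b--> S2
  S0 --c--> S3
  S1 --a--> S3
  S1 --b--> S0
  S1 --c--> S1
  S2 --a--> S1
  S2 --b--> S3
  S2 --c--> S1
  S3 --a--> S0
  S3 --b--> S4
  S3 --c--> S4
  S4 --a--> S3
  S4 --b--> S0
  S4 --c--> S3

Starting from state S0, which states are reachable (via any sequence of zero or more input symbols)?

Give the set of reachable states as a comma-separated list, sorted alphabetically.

BFS from S0:
  visit S0: S0--a-->S1 (new), S0--b-->S2 (new), S0--c-->S3 (new)
  visit S1: S1--a-->S3 (seen), S1--b-->S0 (seen), S1--c-->S1 (seen)
  visit S2: S2--a-->S1 (seen), S2--b-->S3 (seen), S2--c-->S1 (seen)
  visit S3: S3--a-->S0 (seen), S3--b-->S4 (new), S3--c-->S4 (seen)
  visit S4: S4--a-->S3 (seen), S4--b-->S0 (seen), S4--c-->S3 (seen)

Answer: S0, S1, S2, S3, S4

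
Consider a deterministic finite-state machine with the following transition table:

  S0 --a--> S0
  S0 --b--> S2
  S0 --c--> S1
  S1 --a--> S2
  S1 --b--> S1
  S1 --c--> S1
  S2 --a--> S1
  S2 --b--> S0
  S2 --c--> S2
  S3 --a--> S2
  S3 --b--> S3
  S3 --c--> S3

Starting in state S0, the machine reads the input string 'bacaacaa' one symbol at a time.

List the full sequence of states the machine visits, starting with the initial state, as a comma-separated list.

Start: S0
  read 'b': S0 --b--> S2
  read 'a': S2 --a--> S1
  read 'c': S1 --c--> S1
  read 'a': S1 --a--> S2
  read 'a': S2 --a--> S1
  read 'c': S1 --c--> S1
  read 'a': S1 --a--> S2
  read 'a': S2 --a--> S1

Answer: S0, S2, S1, S1, S2, S1, S1, S2, S1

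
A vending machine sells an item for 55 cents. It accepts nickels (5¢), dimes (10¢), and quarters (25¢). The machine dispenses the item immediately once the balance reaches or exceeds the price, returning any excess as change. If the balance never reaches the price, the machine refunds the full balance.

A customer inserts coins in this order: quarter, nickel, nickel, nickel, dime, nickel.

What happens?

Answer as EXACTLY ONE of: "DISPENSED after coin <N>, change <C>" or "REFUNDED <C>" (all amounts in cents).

Price: 55¢
Coin 1 (quarter, 25¢): balance = 25¢
Coin 2 (nickel, 5¢): balance = 30¢
Coin 3 (nickel, 5¢): balance = 35¢
Coin 4 (nickel, 5¢): balance = 40¢
Coin 5 (dime, 10¢): balance = 50¢
Coin 6 (nickel, 5¢): balance = 55¢
  → balance >= price → DISPENSE, change = 55 - 55 = 0¢

Answer: DISPENSED after coin 6, change 0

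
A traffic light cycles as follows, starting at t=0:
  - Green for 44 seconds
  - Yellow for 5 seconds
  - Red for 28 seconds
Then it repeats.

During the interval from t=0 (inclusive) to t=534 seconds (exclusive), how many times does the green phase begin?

Answer: 7

Derivation:
Cycle = 44+5+28 = 77s
green phase starts at t = k*77 + 0 for k=0,1,2,...
Need k*77+0 < 534 → k < 6.935
k ∈ {0, ..., 6} → 7 starts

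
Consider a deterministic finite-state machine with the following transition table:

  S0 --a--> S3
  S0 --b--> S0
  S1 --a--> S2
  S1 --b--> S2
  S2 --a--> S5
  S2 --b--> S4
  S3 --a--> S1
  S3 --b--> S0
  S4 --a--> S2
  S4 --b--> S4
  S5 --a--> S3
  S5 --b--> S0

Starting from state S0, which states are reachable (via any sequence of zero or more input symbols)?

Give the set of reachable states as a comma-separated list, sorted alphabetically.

BFS from S0:
  visit S0: S0--a-->S3 (new), S0--b-->S0 (seen)
  visit S3: S3--a-->S1 (new), S3--b-->S0 (seen)
  visit S1: S1--a-->S2 (new), S1--b-->S2 (seen)
  visit S2: S2--a-->S5 (new), S2--b-->S4 (new)
  visit S5: S5--a-->S3 (seen), S5--b-->S0 (seen)
  visit S4: S4--a-->S2 (seen), S4--b-->S4 (seen)

Answer: S0, S1, S2, S3, S4, S5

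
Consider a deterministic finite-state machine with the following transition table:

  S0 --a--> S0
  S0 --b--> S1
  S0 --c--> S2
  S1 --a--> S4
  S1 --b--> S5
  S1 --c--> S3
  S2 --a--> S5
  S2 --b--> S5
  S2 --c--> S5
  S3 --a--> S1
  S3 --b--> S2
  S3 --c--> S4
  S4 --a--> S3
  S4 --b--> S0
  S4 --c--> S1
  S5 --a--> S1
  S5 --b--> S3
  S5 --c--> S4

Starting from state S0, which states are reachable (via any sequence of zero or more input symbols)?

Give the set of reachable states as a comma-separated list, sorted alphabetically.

Answer: S0, S1, S2, S3, S4, S5

Derivation:
BFS from S0:
  visit S0: S0--a-->S0 (seen), S0--b-->S1 (new), S0--c-->S2 (new)
  visit S1: S1--a-->S4 (new), S1--b-->S5 (new), S1--c-->S3 (new)
  visit S2: S2--a-->S5 (seen), S2--b-->S5 (seen), S2--c-->S5 (seen)
  visit S4: S4--a-->S3 (seen), S4--b-->S0 (seen), S4--c-->S1 (seen)
  visit S5: S5--a-->S1 (seen), S5--b-->S3 (seen), S5--c-->S4 (seen)
  visit S3: S3--a-->S1 (seen), S3--b-->S2 (seen), S3--c-->S4 (seen)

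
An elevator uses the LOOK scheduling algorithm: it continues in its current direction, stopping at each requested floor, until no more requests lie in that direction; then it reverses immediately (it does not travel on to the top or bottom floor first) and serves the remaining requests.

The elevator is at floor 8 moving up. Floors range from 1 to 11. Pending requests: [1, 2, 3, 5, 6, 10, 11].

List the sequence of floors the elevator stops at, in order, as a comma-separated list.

Answer: 10, 11, 6, 5, 3, 2, 1

Derivation:
Current: 8, moving UP
Serve above first (ascending): [10, 11]
Then reverse, serve below (descending): [6, 5, 3, 2, 1]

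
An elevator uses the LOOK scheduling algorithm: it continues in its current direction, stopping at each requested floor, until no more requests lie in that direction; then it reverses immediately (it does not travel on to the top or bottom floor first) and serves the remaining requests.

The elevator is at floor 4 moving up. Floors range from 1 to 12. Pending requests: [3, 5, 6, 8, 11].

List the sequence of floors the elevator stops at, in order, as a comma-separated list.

Answer: 5, 6, 8, 11, 3

Derivation:
Current: 4, moving UP
Serve above first (ascending): [5, 6, 8, 11]
Then reverse, serve below (descending): [3]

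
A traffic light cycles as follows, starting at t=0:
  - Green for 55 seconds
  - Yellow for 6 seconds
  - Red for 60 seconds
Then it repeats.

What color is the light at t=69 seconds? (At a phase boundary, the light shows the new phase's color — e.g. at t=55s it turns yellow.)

Answer: red

Derivation:
Cycle length = 55 + 6 + 60 = 121s
t = 69, phase_t = 69 mod 121 = 69
69 >= 61 → RED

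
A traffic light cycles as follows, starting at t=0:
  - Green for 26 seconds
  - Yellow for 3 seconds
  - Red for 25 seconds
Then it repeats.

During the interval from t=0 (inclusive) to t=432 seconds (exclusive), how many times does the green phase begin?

Answer: 8

Derivation:
Cycle = 26+3+25 = 54s
green phase starts at t = k*54 + 0 for k=0,1,2,...
Need k*54+0 < 432 → k < 8.000
k ∈ {0, ..., 7} → 8 starts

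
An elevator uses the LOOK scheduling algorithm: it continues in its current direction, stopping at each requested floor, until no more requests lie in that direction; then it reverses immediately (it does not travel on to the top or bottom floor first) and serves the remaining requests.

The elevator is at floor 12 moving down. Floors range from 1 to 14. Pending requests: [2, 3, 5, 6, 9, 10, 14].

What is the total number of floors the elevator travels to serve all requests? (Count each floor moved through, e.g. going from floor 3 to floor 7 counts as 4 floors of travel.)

Answer: 22

Derivation:
Start at floor 12 moving down, LOOK stop order: [10, 9, 6, 5, 3, 2, 14]
  12 → 10: |10-12| = 2, total = 2
  10 → 9: |9-10| = 1, total = 3
  9 → 6: |6-9| = 3, total = 6
  6 → 5: |5-6| = 1, total = 7
  5 → 3: |3-5| = 2, total = 9
  3 → 2: |2-3| = 1, total = 10
  2 → 14: |14-2| = 12, total = 22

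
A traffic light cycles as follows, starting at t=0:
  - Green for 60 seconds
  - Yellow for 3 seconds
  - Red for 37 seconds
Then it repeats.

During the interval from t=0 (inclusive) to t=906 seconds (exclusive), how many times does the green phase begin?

Cycle = 60+3+37 = 100s
green phase starts at t = k*100 + 0 for k=0,1,2,...
Need k*100+0 < 906 → k < 9.060
k ∈ {0, ..., 9} → 10 starts

Answer: 10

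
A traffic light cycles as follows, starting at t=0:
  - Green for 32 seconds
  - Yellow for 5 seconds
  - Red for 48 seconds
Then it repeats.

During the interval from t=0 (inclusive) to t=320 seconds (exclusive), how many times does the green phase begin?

Answer: 4

Derivation:
Cycle = 32+5+48 = 85s
green phase starts at t = k*85 + 0 for k=0,1,2,...
Need k*85+0 < 320 → k < 3.765
k ∈ {0, ..., 3} → 4 starts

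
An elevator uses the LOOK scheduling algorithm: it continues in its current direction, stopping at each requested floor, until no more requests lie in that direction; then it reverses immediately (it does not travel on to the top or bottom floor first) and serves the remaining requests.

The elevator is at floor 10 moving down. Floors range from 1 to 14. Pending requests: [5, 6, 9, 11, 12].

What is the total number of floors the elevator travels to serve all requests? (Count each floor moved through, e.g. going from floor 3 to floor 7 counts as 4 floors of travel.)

Answer: 12

Derivation:
Start at floor 10 moving down, LOOK stop order: [9, 6, 5, 11, 12]
  10 → 9: |9-10| = 1, total = 1
  9 → 6: |6-9| = 3, total = 4
  6 → 5: |5-6| = 1, total = 5
  5 → 11: |11-5| = 6, total = 11
  11 → 12: |12-11| = 1, total = 12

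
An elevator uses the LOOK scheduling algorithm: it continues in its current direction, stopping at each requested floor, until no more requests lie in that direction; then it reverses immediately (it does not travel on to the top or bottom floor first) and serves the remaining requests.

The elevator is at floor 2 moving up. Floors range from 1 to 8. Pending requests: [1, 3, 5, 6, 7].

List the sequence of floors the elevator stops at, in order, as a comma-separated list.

Current: 2, moving UP
Serve above first (ascending): [3, 5, 6, 7]
Then reverse, serve below (descending): [1]

Answer: 3, 5, 6, 7, 1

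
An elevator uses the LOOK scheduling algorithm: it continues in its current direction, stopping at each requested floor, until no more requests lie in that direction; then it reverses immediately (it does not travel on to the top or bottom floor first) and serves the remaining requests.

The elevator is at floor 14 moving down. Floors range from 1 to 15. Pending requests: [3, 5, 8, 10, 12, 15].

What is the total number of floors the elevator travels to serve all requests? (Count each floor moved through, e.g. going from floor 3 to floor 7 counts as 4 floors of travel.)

Start at floor 14 moving down, LOOK stop order: [12, 10, 8, 5, 3, 15]
  14 → 12: |12-14| = 2, total = 2
  12 → 10: |10-12| = 2, total = 4
  10 → 8: |8-10| = 2, total = 6
  8 → 5: |5-8| = 3, total = 9
  5 → 3: |3-5| = 2, total = 11
  3 → 15: |15-3| = 12, total = 23

Answer: 23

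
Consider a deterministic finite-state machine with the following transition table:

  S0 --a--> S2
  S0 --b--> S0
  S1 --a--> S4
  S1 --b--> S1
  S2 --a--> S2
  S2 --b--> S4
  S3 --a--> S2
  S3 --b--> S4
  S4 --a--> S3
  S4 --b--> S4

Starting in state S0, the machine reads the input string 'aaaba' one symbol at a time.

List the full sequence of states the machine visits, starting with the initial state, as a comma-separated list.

Start: S0
  read 'a': S0 --a--> S2
  read 'a': S2 --a--> S2
  read 'a': S2 --a--> S2
  read 'b': S2 --b--> S4
  read 'a': S4 --a--> S3

Answer: S0, S2, S2, S2, S4, S3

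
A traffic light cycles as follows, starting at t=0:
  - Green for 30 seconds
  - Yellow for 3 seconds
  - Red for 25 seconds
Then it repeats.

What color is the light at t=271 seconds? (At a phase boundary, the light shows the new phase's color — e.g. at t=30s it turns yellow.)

Answer: red

Derivation:
Cycle length = 30 + 3 + 25 = 58s
t = 271, phase_t = 271 mod 58 = 39
39 >= 33 → RED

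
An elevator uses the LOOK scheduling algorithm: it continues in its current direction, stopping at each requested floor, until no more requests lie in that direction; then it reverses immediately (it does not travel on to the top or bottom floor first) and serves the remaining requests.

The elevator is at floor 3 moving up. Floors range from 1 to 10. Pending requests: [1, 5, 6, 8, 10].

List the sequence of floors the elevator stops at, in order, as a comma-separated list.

Current: 3, moving UP
Serve above first (ascending): [5, 6, 8, 10]
Then reverse, serve below (descending): [1]

Answer: 5, 6, 8, 10, 1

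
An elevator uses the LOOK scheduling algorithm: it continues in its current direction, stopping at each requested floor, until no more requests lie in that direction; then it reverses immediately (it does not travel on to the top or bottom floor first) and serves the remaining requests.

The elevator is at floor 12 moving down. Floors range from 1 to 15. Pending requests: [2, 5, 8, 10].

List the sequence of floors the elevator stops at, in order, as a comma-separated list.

Current: 12, moving DOWN
Serve below first (descending): [10, 8, 5, 2]
Then reverse, serve above (ascending): []

Answer: 10, 8, 5, 2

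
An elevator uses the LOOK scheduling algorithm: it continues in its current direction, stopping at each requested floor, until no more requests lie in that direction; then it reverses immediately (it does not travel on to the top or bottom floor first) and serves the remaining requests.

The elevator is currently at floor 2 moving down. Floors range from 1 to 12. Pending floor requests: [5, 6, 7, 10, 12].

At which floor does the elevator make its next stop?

Answer: 5

Derivation:
Current floor: 2, direction: down
Requests above: [5, 6, 7, 10, 12]
Requests below: []
Moving down but no requests below → reverse; nearest above is min([5, 6, 7, 10, 12]) = 5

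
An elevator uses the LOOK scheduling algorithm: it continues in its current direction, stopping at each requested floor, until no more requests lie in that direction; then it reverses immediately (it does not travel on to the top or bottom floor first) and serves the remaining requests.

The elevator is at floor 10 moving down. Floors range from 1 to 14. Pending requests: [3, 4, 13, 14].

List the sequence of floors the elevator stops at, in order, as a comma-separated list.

Current: 10, moving DOWN
Serve below first (descending): [4, 3]
Then reverse, serve above (ascending): [13, 14]

Answer: 4, 3, 13, 14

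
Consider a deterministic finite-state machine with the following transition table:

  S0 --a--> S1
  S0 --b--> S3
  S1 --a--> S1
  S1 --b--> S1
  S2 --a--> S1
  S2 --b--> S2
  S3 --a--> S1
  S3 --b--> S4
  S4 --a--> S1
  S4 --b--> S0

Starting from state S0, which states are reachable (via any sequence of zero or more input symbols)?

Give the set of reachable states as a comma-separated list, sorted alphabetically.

Answer: S0, S1, S3, S4

Derivation:
BFS from S0:
  visit S0: S0--a-->S1 (new), S0--b-->S3 (new)
  visit S1: S1--a-->S1 (seen), S1--b-->S1 (seen)
  visit S3: S3--a-->S1 (seen), S3--b-->S4 (new)
  visit S4: S4--a-->S1 (seen), S4--b-->S0 (seen)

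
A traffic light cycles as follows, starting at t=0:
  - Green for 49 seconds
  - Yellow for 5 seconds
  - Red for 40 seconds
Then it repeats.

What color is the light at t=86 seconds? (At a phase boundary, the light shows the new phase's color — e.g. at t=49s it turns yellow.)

Answer: red

Derivation:
Cycle length = 49 + 5 + 40 = 94s
t = 86, phase_t = 86 mod 94 = 86
86 >= 54 → RED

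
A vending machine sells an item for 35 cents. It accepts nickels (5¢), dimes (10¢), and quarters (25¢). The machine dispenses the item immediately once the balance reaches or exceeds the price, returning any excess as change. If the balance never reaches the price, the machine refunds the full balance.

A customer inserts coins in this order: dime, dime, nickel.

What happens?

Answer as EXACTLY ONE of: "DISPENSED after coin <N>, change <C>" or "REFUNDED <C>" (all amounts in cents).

Price: 35¢
Coin 1 (dime, 10¢): balance = 10¢
Coin 2 (dime, 10¢): balance = 20¢
Coin 3 (nickel, 5¢): balance = 25¢
All coins inserted, balance 25¢ < price 35¢ → REFUND 25¢

Answer: REFUNDED 25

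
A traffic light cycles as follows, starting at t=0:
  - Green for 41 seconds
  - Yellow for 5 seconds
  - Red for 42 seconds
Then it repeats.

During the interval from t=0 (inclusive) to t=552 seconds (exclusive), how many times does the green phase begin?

Answer: 7

Derivation:
Cycle = 41+5+42 = 88s
green phase starts at t = k*88 + 0 for k=0,1,2,...
Need k*88+0 < 552 → k < 6.273
k ∈ {0, ..., 6} → 7 starts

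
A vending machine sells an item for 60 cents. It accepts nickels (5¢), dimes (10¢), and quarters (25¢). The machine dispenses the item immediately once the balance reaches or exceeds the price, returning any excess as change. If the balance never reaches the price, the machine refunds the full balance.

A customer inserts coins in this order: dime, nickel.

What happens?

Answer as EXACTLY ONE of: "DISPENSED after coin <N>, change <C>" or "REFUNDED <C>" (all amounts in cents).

Answer: REFUNDED 15

Derivation:
Price: 60¢
Coin 1 (dime, 10¢): balance = 10¢
Coin 2 (nickel, 5¢): balance = 15¢
All coins inserted, balance 15¢ < price 60¢ → REFUND 15¢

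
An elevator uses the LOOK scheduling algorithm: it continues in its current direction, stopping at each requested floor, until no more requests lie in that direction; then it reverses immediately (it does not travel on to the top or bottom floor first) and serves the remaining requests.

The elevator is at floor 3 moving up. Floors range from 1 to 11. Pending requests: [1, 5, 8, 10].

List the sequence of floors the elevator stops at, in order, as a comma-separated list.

Current: 3, moving UP
Serve above first (ascending): [5, 8, 10]
Then reverse, serve below (descending): [1]

Answer: 5, 8, 10, 1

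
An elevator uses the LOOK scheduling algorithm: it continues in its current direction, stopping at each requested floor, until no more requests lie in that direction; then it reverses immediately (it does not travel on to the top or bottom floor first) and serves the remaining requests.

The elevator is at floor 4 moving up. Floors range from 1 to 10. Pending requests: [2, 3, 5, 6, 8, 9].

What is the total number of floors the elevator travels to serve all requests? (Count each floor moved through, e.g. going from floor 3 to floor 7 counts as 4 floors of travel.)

Start at floor 4 moving up, LOOK stop order: [5, 6, 8, 9, 3, 2]
  4 → 5: |5-4| = 1, total = 1
  5 → 6: |6-5| = 1, total = 2
  6 → 8: |8-6| = 2, total = 4
  8 → 9: |9-8| = 1, total = 5
  9 → 3: |3-9| = 6, total = 11
  3 → 2: |2-3| = 1, total = 12

Answer: 12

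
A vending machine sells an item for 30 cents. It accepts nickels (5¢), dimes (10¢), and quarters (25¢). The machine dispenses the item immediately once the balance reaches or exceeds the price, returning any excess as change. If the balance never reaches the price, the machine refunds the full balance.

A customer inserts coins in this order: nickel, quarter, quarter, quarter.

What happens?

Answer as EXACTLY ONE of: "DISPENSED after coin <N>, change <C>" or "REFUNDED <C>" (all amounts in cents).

Answer: DISPENSED after coin 2, change 0

Derivation:
Price: 30¢
Coin 1 (nickel, 5¢): balance = 5¢
Coin 2 (quarter, 25¢): balance = 30¢
  → balance >= price → DISPENSE, change = 30 - 30 = 0¢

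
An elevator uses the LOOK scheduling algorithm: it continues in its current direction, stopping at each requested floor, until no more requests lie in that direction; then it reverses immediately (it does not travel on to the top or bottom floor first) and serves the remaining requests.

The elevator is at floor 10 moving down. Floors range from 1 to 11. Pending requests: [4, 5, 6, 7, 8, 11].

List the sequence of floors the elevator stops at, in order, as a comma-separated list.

Answer: 8, 7, 6, 5, 4, 11

Derivation:
Current: 10, moving DOWN
Serve below first (descending): [8, 7, 6, 5, 4]
Then reverse, serve above (ascending): [11]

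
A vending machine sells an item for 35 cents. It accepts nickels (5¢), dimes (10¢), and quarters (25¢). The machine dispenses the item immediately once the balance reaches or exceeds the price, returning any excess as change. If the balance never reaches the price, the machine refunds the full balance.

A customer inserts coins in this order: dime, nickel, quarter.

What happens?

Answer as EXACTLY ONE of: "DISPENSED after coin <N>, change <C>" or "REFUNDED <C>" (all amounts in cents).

Answer: DISPENSED after coin 3, change 5

Derivation:
Price: 35¢
Coin 1 (dime, 10¢): balance = 10¢
Coin 2 (nickel, 5¢): balance = 15¢
Coin 3 (quarter, 25¢): balance = 40¢
  → balance >= price → DISPENSE, change = 40 - 35 = 5¢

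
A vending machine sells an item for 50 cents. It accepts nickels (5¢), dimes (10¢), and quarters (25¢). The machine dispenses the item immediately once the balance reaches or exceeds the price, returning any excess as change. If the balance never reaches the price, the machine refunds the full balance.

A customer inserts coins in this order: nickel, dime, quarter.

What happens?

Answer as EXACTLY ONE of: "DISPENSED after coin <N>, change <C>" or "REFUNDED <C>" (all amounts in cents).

Price: 50¢
Coin 1 (nickel, 5¢): balance = 5¢
Coin 2 (dime, 10¢): balance = 15¢
Coin 3 (quarter, 25¢): balance = 40¢
All coins inserted, balance 40¢ < price 50¢ → REFUND 40¢

Answer: REFUNDED 40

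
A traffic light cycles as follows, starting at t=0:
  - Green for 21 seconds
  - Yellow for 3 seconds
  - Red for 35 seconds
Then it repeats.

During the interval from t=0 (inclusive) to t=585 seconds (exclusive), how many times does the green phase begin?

Cycle = 21+3+35 = 59s
green phase starts at t = k*59 + 0 for k=0,1,2,...
Need k*59+0 < 585 → k < 9.915
k ∈ {0, ..., 9} → 10 starts

Answer: 10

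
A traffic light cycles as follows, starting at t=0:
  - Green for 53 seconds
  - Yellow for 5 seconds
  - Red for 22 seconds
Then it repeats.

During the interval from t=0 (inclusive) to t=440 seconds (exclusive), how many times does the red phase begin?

Answer: 5

Derivation:
Cycle = 53+5+22 = 80s
red phase starts at t = k*80 + 58 for k=0,1,2,...
Need k*80+58 < 440 → k < 4.775
k ∈ {0, ..., 4} → 5 starts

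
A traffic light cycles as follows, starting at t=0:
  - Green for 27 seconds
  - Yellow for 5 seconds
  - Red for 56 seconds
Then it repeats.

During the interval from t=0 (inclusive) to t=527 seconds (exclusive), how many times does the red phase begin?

Answer: 6

Derivation:
Cycle = 27+5+56 = 88s
red phase starts at t = k*88 + 32 for k=0,1,2,...
Need k*88+32 < 527 → k < 5.625
k ∈ {0, ..., 5} → 6 starts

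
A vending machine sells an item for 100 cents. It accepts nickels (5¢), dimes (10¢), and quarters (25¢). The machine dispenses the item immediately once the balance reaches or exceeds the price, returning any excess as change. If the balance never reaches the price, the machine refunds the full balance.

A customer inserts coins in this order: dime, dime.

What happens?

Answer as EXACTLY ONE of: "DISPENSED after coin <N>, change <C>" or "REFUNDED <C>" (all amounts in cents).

Answer: REFUNDED 20

Derivation:
Price: 100¢
Coin 1 (dime, 10¢): balance = 10¢
Coin 2 (dime, 10¢): balance = 20¢
All coins inserted, balance 20¢ < price 100¢ → REFUND 20¢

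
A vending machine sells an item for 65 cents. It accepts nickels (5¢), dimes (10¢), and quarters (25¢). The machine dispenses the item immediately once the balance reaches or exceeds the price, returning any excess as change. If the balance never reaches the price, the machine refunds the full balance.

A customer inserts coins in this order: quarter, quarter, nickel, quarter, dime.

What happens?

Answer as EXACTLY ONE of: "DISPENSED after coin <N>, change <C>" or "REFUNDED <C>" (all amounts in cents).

Answer: DISPENSED after coin 4, change 15

Derivation:
Price: 65¢
Coin 1 (quarter, 25¢): balance = 25¢
Coin 2 (quarter, 25¢): balance = 50¢
Coin 3 (nickel, 5¢): balance = 55¢
Coin 4 (quarter, 25¢): balance = 80¢
  → balance >= price → DISPENSE, change = 80 - 65 = 15¢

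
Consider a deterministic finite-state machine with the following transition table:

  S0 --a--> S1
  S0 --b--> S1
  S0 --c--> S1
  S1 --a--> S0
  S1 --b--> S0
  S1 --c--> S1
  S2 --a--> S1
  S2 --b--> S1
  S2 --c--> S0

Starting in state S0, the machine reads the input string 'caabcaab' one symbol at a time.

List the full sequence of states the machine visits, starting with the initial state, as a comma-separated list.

Answer: S0, S1, S0, S1, S0, S1, S0, S1, S0

Derivation:
Start: S0
  read 'c': S0 --c--> S1
  read 'a': S1 --a--> S0
  read 'a': S0 --a--> S1
  read 'b': S1 --b--> S0
  read 'c': S0 --c--> S1
  read 'a': S1 --a--> S0
  read 'a': S0 --a--> S1
  read 'b': S1 --b--> S0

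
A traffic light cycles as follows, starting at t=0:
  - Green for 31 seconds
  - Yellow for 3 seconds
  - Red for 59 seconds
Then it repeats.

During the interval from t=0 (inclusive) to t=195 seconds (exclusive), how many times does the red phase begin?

Cycle = 31+3+59 = 93s
red phase starts at t = k*93 + 34 for k=0,1,2,...
Need k*93+34 < 195 → k < 1.731
k ∈ {0, ..., 1} → 2 starts

Answer: 2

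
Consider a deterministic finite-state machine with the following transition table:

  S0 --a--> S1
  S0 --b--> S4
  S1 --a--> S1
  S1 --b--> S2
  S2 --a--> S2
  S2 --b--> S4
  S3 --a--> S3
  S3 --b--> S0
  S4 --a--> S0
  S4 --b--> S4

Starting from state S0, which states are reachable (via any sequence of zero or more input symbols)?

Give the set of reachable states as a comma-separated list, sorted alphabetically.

Answer: S0, S1, S2, S4

Derivation:
BFS from S0:
  visit S0: S0--a-->S1 (new), S0--b-->S4 (new)
  visit S1: S1--a-->S1 (seen), S1--b-->S2 (new)
  visit S4: S4--a-->S0 (seen), S4--b-->S4 (seen)
  visit S2: S2--a-->S2 (seen), S2--b-->S4 (seen)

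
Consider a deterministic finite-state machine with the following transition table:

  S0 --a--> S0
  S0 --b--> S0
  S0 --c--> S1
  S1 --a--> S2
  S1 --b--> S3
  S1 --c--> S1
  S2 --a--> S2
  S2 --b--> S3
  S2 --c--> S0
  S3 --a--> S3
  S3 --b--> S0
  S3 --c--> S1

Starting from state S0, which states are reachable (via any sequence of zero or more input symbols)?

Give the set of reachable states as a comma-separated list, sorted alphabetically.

BFS from S0:
  visit S0: S0--a-->S0 (seen), S0--b-->S0 (seen), S0--c-->S1 (new)
  visit S1: S1--a-->S2 (new), S1--b-->S3 (new), S1--c-->S1 (seen)
  visit S2: S2--a-->S2 (seen), S2--b-->S3 (seen), S2--c-->S0 (seen)
  visit S3: S3--a-->S3 (seen), S3--b-->S0 (seen), S3--c-->S1 (seen)

Answer: S0, S1, S2, S3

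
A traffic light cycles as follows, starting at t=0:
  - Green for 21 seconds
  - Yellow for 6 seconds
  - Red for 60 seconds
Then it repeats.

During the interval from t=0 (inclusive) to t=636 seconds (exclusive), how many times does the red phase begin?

Cycle = 21+6+60 = 87s
red phase starts at t = k*87 + 27 for k=0,1,2,...
Need k*87+27 < 636 → k < 7.000
k ∈ {0, ..., 6} → 7 starts

Answer: 7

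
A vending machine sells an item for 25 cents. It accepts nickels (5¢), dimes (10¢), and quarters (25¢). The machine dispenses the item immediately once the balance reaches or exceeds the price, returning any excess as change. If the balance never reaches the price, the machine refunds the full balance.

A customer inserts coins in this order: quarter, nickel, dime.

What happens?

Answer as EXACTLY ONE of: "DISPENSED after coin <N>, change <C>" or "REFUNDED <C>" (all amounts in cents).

Answer: DISPENSED after coin 1, change 0

Derivation:
Price: 25¢
Coin 1 (quarter, 25¢): balance = 25¢
  → balance >= price → DISPENSE, change = 25 - 25 = 0¢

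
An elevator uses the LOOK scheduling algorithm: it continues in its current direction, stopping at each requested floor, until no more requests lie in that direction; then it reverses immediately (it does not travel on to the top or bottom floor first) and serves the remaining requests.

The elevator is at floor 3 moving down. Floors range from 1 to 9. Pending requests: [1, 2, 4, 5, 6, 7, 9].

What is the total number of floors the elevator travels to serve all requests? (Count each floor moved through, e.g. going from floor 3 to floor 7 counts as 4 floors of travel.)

Answer: 10

Derivation:
Start at floor 3 moving down, LOOK stop order: [2, 1, 4, 5, 6, 7, 9]
  3 → 2: |2-3| = 1, total = 1
  2 → 1: |1-2| = 1, total = 2
  1 → 4: |4-1| = 3, total = 5
  4 → 5: |5-4| = 1, total = 6
  5 → 6: |6-5| = 1, total = 7
  6 → 7: |7-6| = 1, total = 8
  7 → 9: |9-7| = 2, total = 10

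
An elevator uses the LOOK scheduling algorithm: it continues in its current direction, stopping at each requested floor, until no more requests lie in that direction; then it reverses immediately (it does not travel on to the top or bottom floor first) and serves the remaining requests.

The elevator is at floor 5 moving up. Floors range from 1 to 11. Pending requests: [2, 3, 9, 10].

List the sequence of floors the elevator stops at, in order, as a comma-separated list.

Current: 5, moving UP
Serve above first (ascending): [9, 10]
Then reverse, serve below (descending): [3, 2]

Answer: 9, 10, 3, 2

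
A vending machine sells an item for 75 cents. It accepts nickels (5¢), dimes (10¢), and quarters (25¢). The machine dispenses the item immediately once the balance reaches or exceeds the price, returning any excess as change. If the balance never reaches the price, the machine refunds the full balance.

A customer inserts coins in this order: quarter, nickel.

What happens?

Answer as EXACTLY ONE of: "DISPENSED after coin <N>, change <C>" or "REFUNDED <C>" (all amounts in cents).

Answer: REFUNDED 30

Derivation:
Price: 75¢
Coin 1 (quarter, 25¢): balance = 25¢
Coin 2 (nickel, 5¢): balance = 30¢
All coins inserted, balance 30¢ < price 75¢ → REFUND 30¢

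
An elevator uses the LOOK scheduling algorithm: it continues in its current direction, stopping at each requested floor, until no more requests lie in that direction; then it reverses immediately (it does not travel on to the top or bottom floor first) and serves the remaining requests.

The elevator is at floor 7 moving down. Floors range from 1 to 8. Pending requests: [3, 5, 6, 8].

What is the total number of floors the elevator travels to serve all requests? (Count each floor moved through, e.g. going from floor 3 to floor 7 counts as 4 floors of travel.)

Answer: 9

Derivation:
Start at floor 7 moving down, LOOK stop order: [6, 5, 3, 8]
  7 → 6: |6-7| = 1, total = 1
  6 → 5: |5-6| = 1, total = 2
  5 → 3: |3-5| = 2, total = 4
  3 → 8: |8-3| = 5, total = 9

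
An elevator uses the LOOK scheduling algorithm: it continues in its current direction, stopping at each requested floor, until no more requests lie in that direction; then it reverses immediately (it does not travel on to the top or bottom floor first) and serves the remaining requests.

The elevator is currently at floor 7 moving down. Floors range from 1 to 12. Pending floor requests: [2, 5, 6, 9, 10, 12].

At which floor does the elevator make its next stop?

Current floor: 7, direction: down
Requests above: [9, 10, 12]
Requests below: [2, 5, 6]
Moving down and requests lie below → nearest below is max([2, 5, 6]) = 6

Answer: 6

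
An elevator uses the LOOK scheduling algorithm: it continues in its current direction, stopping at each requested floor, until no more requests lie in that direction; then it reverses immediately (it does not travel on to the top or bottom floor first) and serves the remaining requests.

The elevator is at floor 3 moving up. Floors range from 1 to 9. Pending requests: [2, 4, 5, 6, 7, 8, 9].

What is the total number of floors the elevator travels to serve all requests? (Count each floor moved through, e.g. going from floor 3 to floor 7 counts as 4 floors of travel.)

Answer: 13

Derivation:
Start at floor 3 moving up, LOOK stop order: [4, 5, 6, 7, 8, 9, 2]
  3 → 4: |4-3| = 1, total = 1
  4 → 5: |5-4| = 1, total = 2
  5 → 6: |6-5| = 1, total = 3
  6 → 7: |7-6| = 1, total = 4
  7 → 8: |8-7| = 1, total = 5
  8 → 9: |9-8| = 1, total = 6
  9 → 2: |2-9| = 7, total = 13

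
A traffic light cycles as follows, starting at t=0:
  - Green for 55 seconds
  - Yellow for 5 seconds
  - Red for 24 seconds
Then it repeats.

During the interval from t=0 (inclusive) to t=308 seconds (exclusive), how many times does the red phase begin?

Cycle = 55+5+24 = 84s
red phase starts at t = k*84 + 60 for k=0,1,2,...
Need k*84+60 < 308 → k < 2.952
k ∈ {0, ..., 2} → 3 starts

Answer: 3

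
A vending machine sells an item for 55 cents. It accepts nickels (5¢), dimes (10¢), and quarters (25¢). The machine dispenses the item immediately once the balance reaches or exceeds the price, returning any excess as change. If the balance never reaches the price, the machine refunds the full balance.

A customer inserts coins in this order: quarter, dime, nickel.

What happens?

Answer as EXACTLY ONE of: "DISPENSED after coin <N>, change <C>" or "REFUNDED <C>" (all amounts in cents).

Answer: REFUNDED 40

Derivation:
Price: 55¢
Coin 1 (quarter, 25¢): balance = 25¢
Coin 2 (dime, 10¢): balance = 35¢
Coin 3 (nickel, 5¢): balance = 40¢
All coins inserted, balance 40¢ < price 55¢ → REFUND 40¢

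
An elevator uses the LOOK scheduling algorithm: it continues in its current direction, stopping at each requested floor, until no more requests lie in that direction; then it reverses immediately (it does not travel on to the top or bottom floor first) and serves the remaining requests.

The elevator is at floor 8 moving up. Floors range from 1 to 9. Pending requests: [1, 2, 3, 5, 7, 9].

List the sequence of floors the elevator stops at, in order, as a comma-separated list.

Current: 8, moving UP
Serve above first (ascending): [9]
Then reverse, serve below (descending): [7, 5, 3, 2, 1]

Answer: 9, 7, 5, 3, 2, 1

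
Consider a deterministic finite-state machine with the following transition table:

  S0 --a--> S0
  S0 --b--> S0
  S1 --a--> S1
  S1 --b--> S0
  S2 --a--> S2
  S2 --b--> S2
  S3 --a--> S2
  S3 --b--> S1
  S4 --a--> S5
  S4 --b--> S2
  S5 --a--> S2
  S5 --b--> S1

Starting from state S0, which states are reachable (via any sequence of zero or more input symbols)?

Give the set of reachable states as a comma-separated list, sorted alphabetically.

BFS from S0:
  visit S0: S0--a-->S0 (seen), S0--b-->S0 (seen)

Answer: S0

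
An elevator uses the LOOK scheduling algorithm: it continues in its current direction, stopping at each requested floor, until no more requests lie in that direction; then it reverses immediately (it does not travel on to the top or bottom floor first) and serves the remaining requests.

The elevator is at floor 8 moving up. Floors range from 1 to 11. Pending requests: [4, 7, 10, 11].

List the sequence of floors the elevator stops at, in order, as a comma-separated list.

Current: 8, moving UP
Serve above first (ascending): [10, 11]
Then reverse, serve below (descending): [7, 4]

Answer: 10, 11, 7, 4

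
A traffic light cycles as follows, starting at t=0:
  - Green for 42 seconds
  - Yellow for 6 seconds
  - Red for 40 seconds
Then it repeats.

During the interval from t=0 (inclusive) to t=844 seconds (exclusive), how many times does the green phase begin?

Answer: 10

Derivation:
Cycle = 42+6+40 = 88s
green phase starts at t = k*88 + 0 for k=0,1,2,...
Need k*88+0 < 844 → k < 9.591
k ∈ {0, ..., 9} → 10 starts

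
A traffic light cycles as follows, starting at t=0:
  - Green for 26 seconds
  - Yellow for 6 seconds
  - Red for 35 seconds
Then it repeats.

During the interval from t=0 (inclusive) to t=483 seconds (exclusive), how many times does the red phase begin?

Answer: 7

Derivation:
Cycle = 26+6+35 = 67s
red phase starts at t = k*67 + 32 for k=0,1,2,...
Need k*67+32 < 483 → k < 6.731
k ∈ {0, ..., 6} → 7 starts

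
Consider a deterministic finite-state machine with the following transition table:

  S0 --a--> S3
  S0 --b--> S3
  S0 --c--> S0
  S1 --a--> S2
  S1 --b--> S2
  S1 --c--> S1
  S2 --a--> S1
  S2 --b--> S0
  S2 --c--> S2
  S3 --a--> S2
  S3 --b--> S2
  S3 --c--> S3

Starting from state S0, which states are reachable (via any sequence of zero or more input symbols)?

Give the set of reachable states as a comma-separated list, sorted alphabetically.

BFS from S0:
  visit S0: S0--a-->S3 (new), S0--b-->S3 (seen), S0--c-->S0 (seen)
  visit S3: S3--a-->S2 (new), S3--b-->S2 (seen), S3--c-->S3 (seen)
  visit S2: S2--a-->S1 (new), S2--b-->S0 (seen), S2--c-->S2 (seen)
  visit S1: S1--a-->S2 (seen), S1--b-->S2 (seen), S1--c-->S1 (seen)

Answer: S0, S1, S2, S3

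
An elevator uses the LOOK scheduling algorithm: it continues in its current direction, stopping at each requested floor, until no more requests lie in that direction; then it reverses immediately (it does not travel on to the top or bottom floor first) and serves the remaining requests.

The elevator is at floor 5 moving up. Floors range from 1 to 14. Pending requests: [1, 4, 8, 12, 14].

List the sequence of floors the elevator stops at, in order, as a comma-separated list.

Current: 5, moving UP
Serve above first (ascending): [8, 12, 14]
Then reverse, serve below (descending): [4, 1]

Answer: 8, 12, 14, 4, 1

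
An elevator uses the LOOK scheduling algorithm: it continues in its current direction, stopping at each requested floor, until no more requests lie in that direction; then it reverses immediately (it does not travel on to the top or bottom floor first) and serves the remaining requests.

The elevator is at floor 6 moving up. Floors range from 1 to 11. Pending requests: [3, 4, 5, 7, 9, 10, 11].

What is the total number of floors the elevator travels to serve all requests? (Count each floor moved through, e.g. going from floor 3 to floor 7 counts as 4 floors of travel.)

Start at floor 6 moving up, LOOK stop order: [7, 9, 10, 11, 5, 4, 3]
  6 → 7: |7-6| = 1, total = 1
  7 → 9: |9-7| = 2, total = 3
  9 → 10: |10-9| = 1, total = 4
  10 → 11: |11-10| = 1, total = 5
  11 → 5: |5-11| = 6, total = 11
  5 → 4: |4-5| = 1, total = 12
  4 → 3: |3-4| = 1, total = 13

Answer: 13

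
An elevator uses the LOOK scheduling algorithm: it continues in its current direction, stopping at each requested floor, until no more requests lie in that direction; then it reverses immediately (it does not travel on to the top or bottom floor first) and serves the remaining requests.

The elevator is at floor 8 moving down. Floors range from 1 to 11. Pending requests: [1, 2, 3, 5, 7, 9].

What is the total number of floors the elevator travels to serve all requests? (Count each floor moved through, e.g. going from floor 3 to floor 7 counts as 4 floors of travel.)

Answer: 15

Derivation:
Start at floor 8 moving down, LOOK stop order: [7, 5, 3, 2, 1, 9]
  8 → 7: |7-8| = 1, total = 1
  7 → 5: |5-7| = 2, total = 3
  5 → 3: |3-5| = 2, total = 5
  3 → 2: |2-3| = 1, total = 6
  2 → 1: |1-2| = 1, total = 7
  1 → 9: |9-1| = 8, total = 15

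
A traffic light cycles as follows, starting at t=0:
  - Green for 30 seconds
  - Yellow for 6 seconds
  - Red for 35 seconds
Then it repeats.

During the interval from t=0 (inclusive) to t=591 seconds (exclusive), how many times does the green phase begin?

Answer: 9

Derivation:
Cycle = 30+6+35 = 71s
green phase starts at t = k*71 + 0 for k=0,1,2,...
Need k*71+0 < 591 → k < 8.324
k ∈ {0, ..., 8} → 9 starts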